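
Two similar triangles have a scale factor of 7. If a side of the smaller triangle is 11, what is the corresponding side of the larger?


Similar triangles have proportional sides
Scale factor = 7
Smaller side = 11
Corresponding larger side = 11 * 7
= 77

77


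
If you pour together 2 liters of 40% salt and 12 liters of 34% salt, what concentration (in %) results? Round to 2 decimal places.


Solute in mixture 1 = 40% of 2 L = 2*40/100 = 4/5 L
Solute in mixture 2 = 34% of 12 L = 12*34/100 = 102/25 L
Total solute = 4/5 + 102/25 = 122/25 L
Total volume = 2 + 12 = 14 L
Final concentration = 122/25/14 * 100 = 34.86%

34.86


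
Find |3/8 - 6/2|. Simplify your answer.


Simplify: 3/8 = 3/8 and 6/2 = 3
Find common denominator: LCD = 8
Convert: 3/8 and 24/8
Difference = |3 - 24|/8 = 21/8
Simplified = 21/8

21/8


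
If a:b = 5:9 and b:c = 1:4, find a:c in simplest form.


Given a:b = 5:9 and b:c = 1:4
Make b consistent. Multiply first ratio by 1: a:b = 5:9
Multiply second ratio by 9: b:c = 9:36
Now b = 9 in both, so a:b:c = 5:9:36
Therefore a:c = 5:36
Simplify by GCD: a:c = 5:36

5:36


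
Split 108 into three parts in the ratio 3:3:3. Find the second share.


Ratio = 3:3:3
Total parts = 3 + 3 + 3 = 9
Value per part = 108 / 9 = 12
First share = 3 * 12 = 36
Middle share = 3 * 12 = 36
Third share = 3 * 12 = 36

36


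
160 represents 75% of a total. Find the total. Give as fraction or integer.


Given: 160 is 75% of the whole
Set up: 160 = 75/100 * whole
whole = 160 * 100 / 75
whole = 16000 / 75
whole = 640/3

640/3


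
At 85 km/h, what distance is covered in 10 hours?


Using distance = speed * time
Speed = 85 km/h
Time = 10 hours
Distance = 85 * 10
= 850 km

850


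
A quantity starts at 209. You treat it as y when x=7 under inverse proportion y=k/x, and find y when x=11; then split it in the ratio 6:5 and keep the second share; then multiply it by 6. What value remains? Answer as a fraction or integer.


Start with 209.
Step 1: Inverse prop: k = (209)*7; new y = k/11 = 209*7/11 = 133
Step 2: Split 6:5, second share = 133 * 5/11 = 665/11
Step 3: Multiply by 6: 665/11 * 6 = 3990/11
Final result = 3990/11

3990/11


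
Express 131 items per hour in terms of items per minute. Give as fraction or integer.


Converting from per hour to per minute
Rate = 131 items per hour
Divide by 60: 131/60
= 131/60 items per minute

131/60


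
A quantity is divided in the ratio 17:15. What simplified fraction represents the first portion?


Total parts = 17 + 15 = 32
First part fraction = 17/32
Simplify: 17/32 = 17/32

17/32


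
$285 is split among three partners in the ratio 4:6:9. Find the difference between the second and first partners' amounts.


Total parts = 4 + 6 + 9 = 19
Value per part = 285 / 19 = 15
Shares: 4*15=60, 6*15=90, 9*15=135
Second share = 90, first share = 60
Difference = |90 - 60| = 30

30


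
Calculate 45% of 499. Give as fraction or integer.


Compute 45% of 499
Convert percentage: 45% = 45/100
Multiply: 499 * 45/100
= 22455/100
= 4491/20

4491/20


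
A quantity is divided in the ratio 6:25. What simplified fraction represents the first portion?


Total parts = 6 + 25 = 31
First part fraction = 6/31
Simplify: 6/31 = 6/31

6/31


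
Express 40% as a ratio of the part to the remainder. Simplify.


Part = 40%, Remainder = 60%
Ratio = 40:60
GCD(40, 60) = 20
Simplify: 2:3 = 2:3

2:3


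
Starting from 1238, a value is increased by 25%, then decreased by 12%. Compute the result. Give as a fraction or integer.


Start: 1238
Step 1: increase by 25% => multiply by 125/100
  1238 * 125/100 = 3095/2
Step 2: decrease by 12% => multiply by 88/100
  3095/2 * 88/100 = 6809/5
Final value = 6809/5

6809/5


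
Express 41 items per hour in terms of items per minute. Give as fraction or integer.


Converting from per hour to per minute
Rate = 41 items per hour
Divide by 60: 41/60
= 41/60 items per minute

41/60


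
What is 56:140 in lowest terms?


Find GCD(56, 140)
GCD = 28
Divide both by 28: 56/28 = 2, 140/28 = 5
Simplified ratio = 2:5

2:5


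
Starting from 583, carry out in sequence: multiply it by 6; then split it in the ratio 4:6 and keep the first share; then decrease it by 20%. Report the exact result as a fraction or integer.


Start with 583.
Step 1: Multiply by 6: 583 * 6 = 3498
Step 2: Split 4:6, first share = 3498 * 4/10 = 6996/5
Step 3: Decrease by 20%: 6996/5 * 80/100 = 27984/25
Final result = 27984/25

27984/25


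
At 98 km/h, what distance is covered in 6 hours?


Using distance = speed * time
Speed = 98 km/h
Time = 6 hours
Distance = 98 * 6
= 588 km

588


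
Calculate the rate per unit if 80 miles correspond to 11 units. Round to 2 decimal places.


Total miles = 80
Number of units = 11
Unit rate = 80 / 11
= 7.27 miles per unit

7.27


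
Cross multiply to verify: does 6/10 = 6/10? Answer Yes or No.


Cross multiply to check 6/10 = 6/10
Left cross product: 6 * 10 = 60
Right cross product: 10 * 6 = 60
60 = 60
Equal, so proportions match => Yes

Yes


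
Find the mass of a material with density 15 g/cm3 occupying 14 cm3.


Using mass = density * volume
Density = 15 g/cm3
Volume = 14 cm3
Mass = 15 * 14
= 210 g

210


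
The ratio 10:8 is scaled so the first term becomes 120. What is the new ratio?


Original ratio: 10:8
First term target: 120
Scale factor = 120 / 10 = 12
Multiply second term: 8 * 12 = 96
Equivalent ratio = 120:96

120:96


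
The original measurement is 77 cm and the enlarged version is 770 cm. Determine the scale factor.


Original length = 77 cm
Scaled length = 770 cm
Scale factor = 770 / 77
= 10

10


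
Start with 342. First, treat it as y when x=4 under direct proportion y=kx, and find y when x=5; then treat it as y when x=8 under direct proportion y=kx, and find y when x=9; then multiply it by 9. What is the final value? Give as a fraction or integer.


Start with 342.
Step 1: Direct prop: k = (342)/4; new y = k*5 = 342*5/4 = 855/2
Step 2: Direct prop: k = (855/2)/8; new y = k*9 = 855/2*9/8 = 7695/16
Step 3: Multiply by 9: 7695/16 * 9 = 69255/16
Final result = 69255/16

69255/16


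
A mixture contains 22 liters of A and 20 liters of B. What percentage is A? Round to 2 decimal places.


Volume of A = 22 L
Volume of B = 20 L
Total volume = 22 + 20 = 42 L
Percentage of A = (22/42) * 100
= 52.38%

52.38


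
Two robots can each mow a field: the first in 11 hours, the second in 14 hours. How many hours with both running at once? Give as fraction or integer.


Rate of A = 1/11 job per hour
Rate of B = 1/14 job per hour
Combined rate = 1/11 + 1/14
Find common denominator: (14 + 11)/(11*14) = 25/154
Combined rate = 25/154 job per hour
Time together = 1 / (25/154) = 154/25 hours

154/25


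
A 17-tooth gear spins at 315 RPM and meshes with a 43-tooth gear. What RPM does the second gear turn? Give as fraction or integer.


Gear ratio: teeth_A * RPM_A = teeth_B * RPM_B
17 * 315 = 43 * RPM_B
5355 = 43 * RPM_B
RPM_B = 5355 / 43
RPM_B = 5355/43

5355/43


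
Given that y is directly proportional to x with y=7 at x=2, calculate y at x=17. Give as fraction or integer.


Direct proportion: y = kx
Find k: k = 7/2 = 7/2
Compute y at x=17: y = 7/2 * 17
y = 119/2

119/2


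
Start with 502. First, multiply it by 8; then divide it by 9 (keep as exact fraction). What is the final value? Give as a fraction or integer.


Start with 502.
Step 1: Multiply by 8: 502 * 8 = 4016
Step 2: Divide by 9: 4016 / 9 = 4016/9
Final result = 4016/9

4016/9


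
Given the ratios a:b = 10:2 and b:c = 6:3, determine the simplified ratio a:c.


Given a:b = 10:2 and b:c = 6:3
Make b consistent. Multiply first ratio by 6: a:b = 60:12
Multiply second ratio by 2: b:c = 12:6
Now b = 12 in both, so a:b:c = 60:12:6
Therefore a:c = 60:6
Simplify by GCD: a:c = 10:1

10:1


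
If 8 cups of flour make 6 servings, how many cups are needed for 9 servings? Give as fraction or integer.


Original: 8 cups for 6 servings
Target servings = 9
Scaling factor = 9/6
New amount = 8 * 9/6
= 72/6
= 12 cups

12


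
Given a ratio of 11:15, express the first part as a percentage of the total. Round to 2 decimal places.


Total parts = 11 + 15 = 26
First part fraction = 11/26
Percentage = (11/26) * 100
= 0.423077 * 100
= 42.31%

42.31


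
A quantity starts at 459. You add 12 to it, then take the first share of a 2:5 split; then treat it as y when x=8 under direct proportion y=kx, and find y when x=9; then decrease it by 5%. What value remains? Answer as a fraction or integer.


Start with 459.
Step 1: Add 12: 459+12=471; split 2:5 first = 471*2/7 = 942/7
Step 2: Direct prop: k = (942/7)/8; new y = k*9 = 942/7*9/8 = 4239/28
Step 3: Decrease by 5%: 4239/28 * 95/100 = 80541/560
Final result = 80541/560

80541/560


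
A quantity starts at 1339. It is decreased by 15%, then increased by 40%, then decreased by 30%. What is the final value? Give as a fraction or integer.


Start: 1339
Step 1: decrease by 15% => multiply by 85/100
  1339 * 85/100 = 22763/20
Step 2: increase by 40% => multiply by 140/100
  22763/20 * 140/100 = 159341/100
Step 3: decrease by 30% => multiply by 70/100
  159341/100 * 70/100 = 1115387/1000
Final value = 1115387/1000

1115387/1000


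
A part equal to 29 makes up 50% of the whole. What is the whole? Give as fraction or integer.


Given: 29 is 50% of the whole
Set up: 29 = 50/100 * whole
whole = 29 * 100 / 50
whole = 2900 / 50
whole = 58

58


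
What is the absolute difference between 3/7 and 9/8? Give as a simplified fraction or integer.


Simplify: 3/7 = 3/7 and 9/8 = 9/8
Find common denominator: LCD = 56
Convert: 24/56 and 63/56
Difference = |24 - 63|/56 = 39/56
Simplified = 39/56

39/56


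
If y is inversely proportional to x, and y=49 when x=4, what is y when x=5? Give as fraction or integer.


Inverse proportion: y = k/x
Find k: k = 4 * 49 = 196
Compute y at x=5: y = 196/5
y = 196/5

196/5


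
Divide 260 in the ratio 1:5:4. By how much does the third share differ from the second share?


Total parts = 1 + 5 + 4 = 10
Value per part = 260 / 10 = 26
Shares: 1*26=26, 5*26=130, 4*26=104
Third share = 104, second share = 130
Difference = |104 - 130| = 26

26


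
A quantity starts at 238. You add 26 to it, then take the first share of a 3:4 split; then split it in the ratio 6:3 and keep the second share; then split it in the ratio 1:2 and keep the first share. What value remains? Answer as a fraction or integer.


Start with 238.
Step 1: Add 26: 238+26=264; split 3:4 first = 264*3/7 = 792/7
Step 2: Split 6:3, second share = 792/7 * 3/9 = 264/7
Step 3: Split 1:2, first share = 264/7 * 1/3 = 88/7
Final result = 88/7

88/7


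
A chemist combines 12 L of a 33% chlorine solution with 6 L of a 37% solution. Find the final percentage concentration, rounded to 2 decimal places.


Solute in mixture 1 = 33% of 12 L = 12*33/100 = 99/25 L
Solute in mixture 2 = 37% of 6 L = 6*37/100 = 111/50 L
Total solute = 99/25 + 111/50 = 309/50 L
Total volume = 12 + 6 = 18 L
Final concentration = 309/50/18 * 100 = 34.33%

34.33


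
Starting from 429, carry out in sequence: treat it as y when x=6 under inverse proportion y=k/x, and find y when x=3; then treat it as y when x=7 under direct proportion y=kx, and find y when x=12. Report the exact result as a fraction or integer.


Start with 429.
Step 1: Inverse prop: k = (429)*6; new y = k/3 = 429*6/3 = 858
Step 2: Direct prop: k = (858)/7; new y = k*12 = 858*12/7 = 10296/7
Final result = 10296/7

10296/7


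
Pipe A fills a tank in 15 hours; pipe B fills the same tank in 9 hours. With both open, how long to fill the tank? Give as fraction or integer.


Rate of A = 1/15 job per hour
Rate of B = 1/9 job per hour
Combined rate = 1/15 + 1/9
Find common denominator: (9 + 15)/(15*9) = 24/135
Combined rate = 8/45 job per hour
Time together = 1 / (8/45) = 45/8 hours

45/8


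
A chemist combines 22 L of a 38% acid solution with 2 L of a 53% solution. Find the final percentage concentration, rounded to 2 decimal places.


Solute in mixture 1 = 38% of 22 L = 22*38/100 = 209/25 L
Solute in mixture 2 = 53% of 2 L = 2*53/100 = 53/50 L
Total solute = 209/25 + 53/50 = 471/50 L
Total volume = 22 + 2 = 24 L
Final concentration = 471/50/24 * 100 = 39.25%

39.25


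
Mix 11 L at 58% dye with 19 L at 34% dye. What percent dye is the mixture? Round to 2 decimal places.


Solute in mixture 1 = 58% of 11 L = 11*58/100 = 319/50 L
Solute in mixture 2 = 34% of 19 L = 19*34/100 = 323/50 L
Total solute = 319/50 + 323/50 = 321/25 L
Total volume = 11 + 19 = 30 L
Final concentration = 321/25/30 * 100 = 42.80%

42.80


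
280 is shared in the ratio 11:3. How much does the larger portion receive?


Total parts = 11 + 3 = 14
Value per part = 280 / 14 = 20
First share = 11 * 20 = 220
Second share = 3 * 20 = 60
Larger share = 220

220


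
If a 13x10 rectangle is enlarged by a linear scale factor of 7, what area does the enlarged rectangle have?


Original dimensions: 13 x 10
Enlargement factor = 7
New width = 13 * 7 = 91
New height = 10 * 7 = 70
New area = 91 * 70 = 6370

6370


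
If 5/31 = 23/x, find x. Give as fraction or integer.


Setting up: 5/31 = 23/x
Cross multiply: 5 * x = 31 * 23
5x = 713
x = 713/5
x = 713/5

713/5


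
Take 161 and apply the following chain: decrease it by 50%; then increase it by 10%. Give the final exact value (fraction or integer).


Start with 161.
Step 1: Decrease by 50%: 161 * 50/100 = 161/2
Step 2: Increase by 10%: 161/2 * 110/100 = 1771/20
Final result = 1771/20

1771/20


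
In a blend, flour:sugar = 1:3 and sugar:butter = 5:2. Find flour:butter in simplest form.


Given a:b = 1:3 and b:c = 5:2
Make b consistent. Multiply first ratio by 5: a:b = 5:15
Multiply second ratio by 3: b:c = 15:6
Now b = 15 in both, so a:b:c = 5:15:6
Therefore a:c = 5:6
Simplify by GCD: a:c = 5:6

5:6


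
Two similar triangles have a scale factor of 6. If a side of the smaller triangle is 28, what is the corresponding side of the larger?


Similar triangles have proportional sides
Scale factor = 6
Smaller side = 28
Corresponding larger side = 28 * 6
= 168

168


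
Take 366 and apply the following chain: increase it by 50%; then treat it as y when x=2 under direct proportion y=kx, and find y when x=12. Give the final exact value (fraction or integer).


Start with 366.
Step 1: Increase by 50%: 366 * 150/100 = 549
Step 2: Direct prop: k = (549)/2; new y = k*12 = 549*12/2 = 3294
Final result = 3294

3294


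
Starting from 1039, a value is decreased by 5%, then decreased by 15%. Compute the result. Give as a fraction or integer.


Start: 1039
Step 1: decrease by 5% => multiply by 95/100
  1039 * 95/100 = 19741/20
Step 2: decrease by 15% => multiply by 85/100
  19741/20 * 85/100 = 335597/400
Final value = 335597/400

335597/400


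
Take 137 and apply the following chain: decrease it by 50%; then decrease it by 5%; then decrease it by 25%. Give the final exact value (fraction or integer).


Start with 137.
Step 1: Decrease by 50%: 137 * 50/100 = 137/2
Step 2: Decrease by 5%: 137/2 * 95/100 = 2603/40
Step 3: Decrease by 25%: 2603/40 * 75/100 = 7809/160
Final result = 7809/160

7809/160


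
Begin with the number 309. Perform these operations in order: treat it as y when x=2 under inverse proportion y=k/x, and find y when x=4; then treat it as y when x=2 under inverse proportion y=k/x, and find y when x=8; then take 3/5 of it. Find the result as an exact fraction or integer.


Start with 309.
Step 1: Inverse prop: k = (309)*2; new y = k/4 = 309*2/4 = 309/2
Step 2: Inverse prop: k = (309/2)*2; new y = k/8 = 309/2*2/8 = 309/8
Step 3: Take 3/5: 309/8 * 3/5 = 927/40
Final result = 927/40

927/40


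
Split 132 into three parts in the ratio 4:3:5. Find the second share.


Ratio = 4:3:5
Total parts = 4 + 3 + 5 = 12
Value per part = 132 / 12 = 11
First share = 4 * 11 = 44
Middle share = 3 * 11 = 33
Third share = 5 * 11 = 55

33


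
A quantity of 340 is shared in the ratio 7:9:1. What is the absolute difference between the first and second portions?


Total parts = 7 + 9 + 1 = 17
Value per part = 340 / 17 = 20
Shares: 7*20=140, 9*20=180, 1*20=20
First share = 140, second share = 180
Difference = |140 - 180| = 40

40


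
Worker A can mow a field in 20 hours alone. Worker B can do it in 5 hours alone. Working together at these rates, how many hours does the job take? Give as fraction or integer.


Rate of A = 1/20 job per hour
Rate of B = 1/5 job per hour
Combined rate = 1/20 + 1/5
Find common denominator: (5 + 20)/(20*5) = 25/100
Combined rate = 1/4 job per hour
Time together = 1 / (1/4) = 4 hours

4


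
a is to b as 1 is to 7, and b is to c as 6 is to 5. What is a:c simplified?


Given a:b = 1:7 and b:c = 6:5
Make b consistent. Multiply first ratio by 6: a:b = 6:42
Multiply second ratio by 7: b:c = 42:35
Now b = 42 in both, so a:b:c = 6:42:35
Therefore a:c = 6:35
Simplify by GCD: a:c = 6:35

6:35


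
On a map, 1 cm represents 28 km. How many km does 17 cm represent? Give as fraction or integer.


Map scale: 1 cm = 28 km
Measured distance on map = 17 cm
Set up proportion: 17 * 28 / 1
= 476 / 1
= 476 km

476


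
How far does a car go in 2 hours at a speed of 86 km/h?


Using distance = speed * time
Speed = 86 km/h
Time = 2 hours
Distance = 86 * 2
= 172 km

172


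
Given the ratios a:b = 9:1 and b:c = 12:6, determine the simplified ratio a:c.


Given a:b = 9:1 and b:c = 12:6
Make b consistent. Multiply first ratio by 12: a:b = 108:12
Multiply second ratio by 1: b:c = 12:6
Now b = 12 in both, so a:b:c = 108:12:6
Therefore a:c = 108:6
Simplify by GCD: a:c = 18:1

18:1


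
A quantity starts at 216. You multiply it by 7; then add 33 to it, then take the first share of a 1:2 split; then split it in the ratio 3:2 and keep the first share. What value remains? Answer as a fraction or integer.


Start with 216.
Step 1: Multiply by 7: 216 * 7 = 1512
Step 2: Add 33: 1512+33=1545; split 1:2 first = 1545*1/3 = 515
Step 3: Split 3:2, first share = 515 * 3/5 = 309
Final result = 309

309


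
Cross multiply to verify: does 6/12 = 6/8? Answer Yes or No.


Cross multiply to check 6/12 = 6/8
Left cross product: 6 * 8 = 48
Right cross product: 12 * 6 = 72
48 != 72
Not equal, so proportions differ => No

No


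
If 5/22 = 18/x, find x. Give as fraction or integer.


Setting up: 5/22 = 18/x
Cross multiply: 5 * x = 22 * 18
5x = 396
x = 396/5
x = 396/5

396/5


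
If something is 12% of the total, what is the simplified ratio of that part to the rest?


Part = 12%, Remainder = 88%
Ratio = 12:88
GCD(12, 88) = 4
Simplify: 3:22 = 3:22

3:22


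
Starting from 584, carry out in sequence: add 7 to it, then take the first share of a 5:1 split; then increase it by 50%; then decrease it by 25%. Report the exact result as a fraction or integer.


Start with 584.
Step 1: Add 7: 584+7=591; split 5:1 first = 591*5/6 = 985/2
Step 2: Increase by 50%: 985/2 * 150/100 = 2955/4
Step 3: Decrease by 25%: 2955/4 * 75/100 = 8865/16
Final result = 8865/16

8865/16


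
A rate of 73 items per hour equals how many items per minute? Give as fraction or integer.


Converting from per hour to per minute
Rate = 73 items per hour
Divide by 60: 73/60
= 73/60 items per minute

73/60


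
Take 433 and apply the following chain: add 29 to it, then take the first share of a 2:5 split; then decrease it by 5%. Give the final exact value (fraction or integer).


Start with 433.
Step 1: Add 29: 433+29=462; split 2:5 first = 462*2/7 = 132
Step 2: Decrease by 5%: 132 * 95/100 = 627/5
Final result = 627/5

627/5


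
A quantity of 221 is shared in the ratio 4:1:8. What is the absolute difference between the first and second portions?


Total parts = 4 + 1 + 8 = 13
Value per part = 221 / 13 = 17
Shares: 4*17=68, 1*17=17, 8*17=136
First share = 68, second share = 17
Difference = |68 - 17| = 51

51


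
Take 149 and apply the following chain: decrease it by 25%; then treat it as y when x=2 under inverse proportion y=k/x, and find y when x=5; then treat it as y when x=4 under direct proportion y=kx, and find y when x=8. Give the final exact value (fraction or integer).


Start with 149.
Step 1: Decrease by 25%: 149 * 75/100 = 447/4
Step 2: Inverse prop: k = (447/4)*2; new y = k/5 = 447/4*2/5 = 447/10
Step 3: Direct prop: k = (447/10)/4; new y = k*8 = 447/10*8/4 = 447/5
Final result = 447/5

447/5


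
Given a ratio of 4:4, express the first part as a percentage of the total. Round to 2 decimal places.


Total parts = 4 + 4 = 8
First part fraction = 4/8
Percentage = (4/8) * 100
= 0.5 * 100
= 50.00%

50.00


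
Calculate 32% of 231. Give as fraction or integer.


Compute 32% of 231
Convert percentage: 32% = 32/100
Multiply: 231 * 32/100
= 7392/100
= 1848/25

1848/25


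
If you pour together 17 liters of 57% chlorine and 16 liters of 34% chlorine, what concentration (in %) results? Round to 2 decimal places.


Solute in mixture 1 = 57% of 17 L = 17*57/100 = 969/100 L
Solute in mixture 2 = 34% of 16 L = 16*34/100 = 136/25 L
Total solute = 969/100 + 136/25 = 1513/100 L
Total volume = 17 + 16 = 33 L
Final concentration = 1513/100/33 * 100 = 45.85%

45.85


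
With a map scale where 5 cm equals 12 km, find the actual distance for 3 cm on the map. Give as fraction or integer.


Map scale: 5 cm = 12 km
Measured distance on map = 3 cm
Set up proportion: 3 * 12 / 5
= 36 / 5
= 36/5 km

36/5


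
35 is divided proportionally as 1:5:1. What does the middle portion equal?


Ratio = 1:5:1
Total parts = 1 + 5 + 1 = 7
Value per part = 35 / 7 = 5
First share = 1 * 5 = 5
Middle share = 5 * 5 = 25
Third share = 1 * 5 = 5

25


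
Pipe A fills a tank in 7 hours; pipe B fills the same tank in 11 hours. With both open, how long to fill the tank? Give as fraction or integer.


Rate of A = 1/7 job per hour
Rate of B = 1/11 job per hour
Combined rate = 1/7 + 1/11
Find common denominator: (11 + 7)/(7*11) = 18/77
Combined rate = 18/77 job per hour
Time together = 1 / (18/77) = 77/18 hours

77/18


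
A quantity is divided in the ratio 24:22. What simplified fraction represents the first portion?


Total parts = 24 + 22 = 46
First part fraction = 24/46
Simplify: 24/46 = 12/23

12/23


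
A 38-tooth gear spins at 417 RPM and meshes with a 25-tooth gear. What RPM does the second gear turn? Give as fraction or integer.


Gear ratio: teeth_A * RPM_A = teeth_B * RPM_B
38 * 417 = 25 * RPM_B
15846 = 25 * RPM_B
RPM_B = 15846 / 25
RPM_B = 15846/25

15846/25


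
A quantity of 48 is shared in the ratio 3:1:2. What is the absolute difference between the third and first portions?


Total parts = 3 + 1 + 2 = 6
Value per part = 48 / 6 = 8
Shares: 3*8=24, 1*8=8, 2*8=16
Third share = 16, first share = 24
Difference = |16 - 24| = 8

8


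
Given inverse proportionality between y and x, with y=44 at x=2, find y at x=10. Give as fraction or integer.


Inverse proportion: y = k/x
Find k: k = 2 * 44 = 88
Compute y at x=10: y = 88/10
y = 44/5

44/5


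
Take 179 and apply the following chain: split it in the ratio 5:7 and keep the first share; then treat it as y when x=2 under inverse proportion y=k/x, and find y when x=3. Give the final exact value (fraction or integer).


Start with 179.
Step 1: Split 5:7, first share = 179 * 5/12 = 895/12
Step 2: Inverse prop: k = (895/12)*2; new y = k/3 = 895/12*2/3 = 895/18
Final result = 895/18

895/18


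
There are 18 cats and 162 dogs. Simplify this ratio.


Find GCD(18, 162)
GCD = 18
Divide both by 18: 18/18 = 1, 162/18 = 9
Simplified ratio = 1:9

1:9


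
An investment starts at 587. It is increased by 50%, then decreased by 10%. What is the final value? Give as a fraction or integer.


Start: 587
Step 1: increase by 50% => multiply by 150/100
  587 * 150/100 = 1761/2
Step 2: decrease by 10% => multiply by 90/100
  1761/2 * 90/100 = 15849/20
Final value = 15849/20

15849/20


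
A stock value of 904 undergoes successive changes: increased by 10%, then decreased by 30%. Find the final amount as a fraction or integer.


Start: 904
Step 1: increase by 10% => multiply by 110/100
  904 * 110/100 = 4972/5
Step 2: decrease by 30% => multiply by 70/100
  4972/5 * 70/100 = 17402/25
Final value = 17402/25

17402/25


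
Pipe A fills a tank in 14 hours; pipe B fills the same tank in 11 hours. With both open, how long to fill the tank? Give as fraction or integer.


Rate of A = 1/14 job per hour
Rate of B = 1/11 job per hour
Combined rate = 1/14 + 1/11
Find common denominator: (11 + 14)/(14*11) = 25/154
Combined rate = 25/154 job per hour
Time together = 1 / (25/154) = 154/25 hours

154/25


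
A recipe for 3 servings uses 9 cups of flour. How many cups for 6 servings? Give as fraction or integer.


Original: 9 cups for 3 servings
Target servings = 6
Scaling factor = 6/3
New amount = 9 * 6/3
= 54/3
= 18 cups

18


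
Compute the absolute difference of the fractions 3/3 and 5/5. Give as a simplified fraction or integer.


Simplify: 3/3 = 1 and 5/5 = 1
Find common denominator: LCD = 1
Convert: 1/1 and 1/1
Difference = |1 - 1|/1 = 0/1
Simplified = 0

0


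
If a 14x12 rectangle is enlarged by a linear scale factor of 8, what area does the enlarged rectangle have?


Original dimensions: 14 x 12
Enlargement factor = 8
New width = 14 * 8 = 112
New height = 12 * 8 = 96
New area = 112 * 96 = 10752

10752


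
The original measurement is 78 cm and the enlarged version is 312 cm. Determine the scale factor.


Original length = 78 cm
Scaled length = 312 cm
Scale factor = 312 / 78
= 4

4


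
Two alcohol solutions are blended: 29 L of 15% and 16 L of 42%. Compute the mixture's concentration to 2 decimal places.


Solute in mixture 1 = 15% of 29 L = 29*15/100 = 87/20 L
Solute in mixture 2 = 42% of 16 L = 16*42/100 = 168/25 L
Total solute = 87/20 + 168/25 = 1107/100 L
Total volume = 29 + 16 = 45 L
Final concentration = 1107/100/45 * 100 = 24.60%

24.60


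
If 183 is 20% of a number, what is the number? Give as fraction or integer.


Given: 183 is 20% of the whole
Set up: 183 = 20/100 * whole
whole = 183 * 100 / 20
whole = 18300 / 20
whole = 915

915


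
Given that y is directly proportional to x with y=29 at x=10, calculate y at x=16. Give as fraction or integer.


Direct proportion: y = kx
Find k: k = 29/10 = 29/10
Compute y at x=16: y = 29/10 * 16
y = 232/5

232/5


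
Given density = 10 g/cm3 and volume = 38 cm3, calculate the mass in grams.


Using mass = density * volume
Density = 10 g/cm3
Volume = 38 cm3
Mass = 10 * 38
= 380 g

380


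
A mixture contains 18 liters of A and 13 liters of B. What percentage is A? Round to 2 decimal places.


Volume of A = 18 L
Volume of B = 13 L
Total volume = 18 + 13 = 31 L
Percentage of A = (18/31) * 100
= 58.06%

58.06


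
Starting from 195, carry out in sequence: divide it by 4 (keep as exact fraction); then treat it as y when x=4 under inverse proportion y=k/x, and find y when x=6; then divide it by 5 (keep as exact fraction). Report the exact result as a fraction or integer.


Start with 195.
Step 1: Divide by 4: 195 / 4 = 195/4
Step 2: Inverse prop: k = (195/4)*4; new y = k/6 = 195/4*4/6 = 65/2
Step 3: Divide by 5: 65/2 / 5 = 13/2
Final result = 13/2

13/2


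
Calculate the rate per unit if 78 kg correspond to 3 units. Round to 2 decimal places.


Total kg = 78
Number of units = 3
Unit rate = 78 / 3
= 26 kg per unit

26


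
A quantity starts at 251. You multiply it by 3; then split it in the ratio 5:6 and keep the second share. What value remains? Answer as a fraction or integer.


Start with 251.
Step 1: Multiply by 3: 251 * 3 = 753
Step 2: Split 5:6, second share = 753 * 6/11 = 4518/11
Final result = 4518/11

4518/11


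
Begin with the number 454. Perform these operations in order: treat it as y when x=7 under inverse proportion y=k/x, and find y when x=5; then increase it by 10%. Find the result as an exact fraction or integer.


Start with 454.
Step 1: Inverse prop: k = (454)*7; new y = k/5 = 454*7/5 = 3178/5
Step 2: Increase by 10%: 3178/5 * 110/100 = 17479/25
Final result = 17479/25

17479/25


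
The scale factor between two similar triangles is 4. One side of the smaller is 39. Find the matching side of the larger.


Similar triangles have proportional sides
Scale factor = 4
Smaller side = 39
Corresponding larger side = 39 * 4
= 156

156


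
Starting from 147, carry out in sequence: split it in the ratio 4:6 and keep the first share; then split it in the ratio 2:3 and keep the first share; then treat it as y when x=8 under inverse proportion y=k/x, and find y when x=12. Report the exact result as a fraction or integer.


Start with 147.
Step 1: Split 4:6, first share = 147 * 4/10 = 294/5
Step 2: Split 2:3, first share = 294/5 * 2/5 = 588/25
Step 3: Inverse prop: k = (588/25)*8; new y = k/12 = 588/25*8/12 = 392/25
Final result = 392/25

392/25


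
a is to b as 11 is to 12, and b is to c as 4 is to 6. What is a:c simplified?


Given a:b = 11:12 and b:c = 4:6
Make b consistent. Multiply first ratio by 4: a:b = 44:48
Multiply second ratio by 12: b:c = 48:72
Now b = 48 in both, so a:b:c = 44:48:72
Therefore a:c = 44:72
Simplify by GCD: a:c = 11:18

11:18


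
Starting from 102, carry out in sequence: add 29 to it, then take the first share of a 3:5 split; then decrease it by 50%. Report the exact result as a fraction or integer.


Start with 102.
Step 1: Add 29: 102+29=131; split 3:5 first = 131*3/8 = 393/8
Step 2: Decrease by 50%: 393/8 * 50/100 = 393/16
Final result = 393/16

393/16


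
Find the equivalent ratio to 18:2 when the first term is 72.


Original ratio: 18:2
First term target: 72
Scale factor = 72 / 18 = 4
Multiply second term: 2 * 4 = 8
Equivalent ratio = 72:8

72:8


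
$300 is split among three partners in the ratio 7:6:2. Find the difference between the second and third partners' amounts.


Total parts = 7 + 6 + 2 = 15
Value per part = 300 / 15 = 20
Shares: 7*20=140, 6*20=120, 2*20=40
Second share = 120, third share = 40
Difference = |120 - 40| = 80

80


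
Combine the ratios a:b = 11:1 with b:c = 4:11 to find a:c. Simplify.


Given a:b = 11:1 and b:c = 4:11
Make b consistent. Multiply first ratio by 4: a:b = 44:4
Multiply second ratio by 1: b:c = 4:11
Now b = 4 in both, so a:b:c = 44:4:11
Therefore a:c = 44:11
Simplify by GCD: a:c = 4:1

4:1


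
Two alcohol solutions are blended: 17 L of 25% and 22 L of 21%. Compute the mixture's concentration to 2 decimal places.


Solute in mixture 1 = 25% of 17 L = 17*25/100 = 17/4 L
Solute in mixture 2 = 21% of 22 L = 22*21/100 = 231/50 L
Total solute = 17/4 + 231/50 = 887/100 L
Total volume = 17 + 22 = 39 L
Final concentration = 887/100/39 * 100 = 22.74%

22.74


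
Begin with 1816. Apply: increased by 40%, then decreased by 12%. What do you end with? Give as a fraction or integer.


Start: 1816
Step 1: increase by 40% => multiply by 140/100
  1816 * 140/100 = 12712/5
Step 2: decrease by 12% => multiply by 88/100
  12712/5 * 88/100 = 279664/125
Final value = 279664/125

279664/125


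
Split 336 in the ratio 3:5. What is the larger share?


Total parts = 3 + 5 = 8
Value per part = 336 / 8 = 42
First share = 3 * 42 = 126
Second share = 5 * 42 = 210
Larger share = 210

210


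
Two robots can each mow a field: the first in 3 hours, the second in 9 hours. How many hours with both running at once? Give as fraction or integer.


Rate of A = 1/3 job per hour
Rate of B = 1/9 job per hour
Combined rate = 1/3 + 1/9
Find common denominator: (9 + 3)/(3*9) = 12/27
Combined rate = 4/9 job per hour
Time together = 1 / (4/9) = 9/4 hours

9/4


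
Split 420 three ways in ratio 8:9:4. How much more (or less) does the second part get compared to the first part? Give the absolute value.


Total parts = 8 + 9 + 4 = 21
Value per part = 420 / 21 = 20
Shares: 8*20=160, 9*20=180, 4*20=80
Second share = 180, first share = 160
Difference = |180 - 160| = 20

20


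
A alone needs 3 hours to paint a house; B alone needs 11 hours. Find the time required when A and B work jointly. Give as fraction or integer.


Rate of A = 1/3 job per hour
Rate of B = 1/11 job per hour
Combined rate = 1/3 + 1/11
Find common denominator: (11 + 3)/(3*11) = 14/33
Combined rate = 14/33 job per hour
Time together = 1 / (14/33) = 33/14 hours

33/14


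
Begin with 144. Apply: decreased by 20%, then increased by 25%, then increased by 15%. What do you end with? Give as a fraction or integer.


Start: 144
Step 1: decrease by 20% => multiply by 80/100
  144 * 80/100 = 576/5
Step 2: increase by 25% => multiply by 125/100
  576/5 * 125/100 = 144
Step 3: increase by 15% => multiply by 115/100
  144 * 115/100 = 828/5
Final value = 828/5

828/5


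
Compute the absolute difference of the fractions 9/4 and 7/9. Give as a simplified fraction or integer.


Simplify: 9/4 = 9/4 and 7/9 = 7/9
Find common denominator: LCD = 36
Convert: 81/36 and 28/36
Difference = |81 - 28|/36 = 53/36
Simplified = 53/36

53/36


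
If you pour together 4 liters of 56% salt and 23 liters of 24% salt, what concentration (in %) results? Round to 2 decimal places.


Solute in mixture 1 = 56% of 4 L = 4*56/100 = 56/25 L
Solute in mixture 2 = 24% of 23 L = 23*24/100 = 138/25 L
Total solute = 56/25 + 138/25 = 194/25 L
Total volume = 4 + 23 = 27 L
Final concentration = 194/25/27 * 100 = 28.74%

28.74


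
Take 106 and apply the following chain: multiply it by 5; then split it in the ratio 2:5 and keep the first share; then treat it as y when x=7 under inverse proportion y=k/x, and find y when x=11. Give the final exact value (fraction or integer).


Start with 106.
Step 1: Multiply by 5: 106 * 5 = 530
Step 2: Split 2:5, first share = 530 * 2/7 = 1060/7
Step 3: Inverse prop: k = (1060/7)*7; new y = k/11 = 1060/7*7/11 = 1060/11
Final result = 1060/11

1060/11


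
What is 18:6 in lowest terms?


Find GCD(18, 6)
GCD = 6
Divide both by 6: 18/6 = 3, 6/6 = 1
Simplified ratio = 3:1

3:1


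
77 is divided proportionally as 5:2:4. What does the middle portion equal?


Ratio = 5:2:4
Total parts = 5 + 2 + 4 = 11
Value per part = 77 / 11 = 7
First share = 5 * 7 = 35
Middle share = 2 * 7 = 14
Third share = 4 * 7 = 28

14


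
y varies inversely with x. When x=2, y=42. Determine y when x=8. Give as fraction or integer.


Inverse proportion: y = k/x
Find k: k = 2 * 42 = 84
Compute y at x=8: y = 84/8
y = 21/2

21/2


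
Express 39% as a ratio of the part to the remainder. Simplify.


Part = 39%, Remainder = 61%
Ratio = 39:61
GCD(39, 61) = 1
Simplify: 39:61 = 39:61

39:61


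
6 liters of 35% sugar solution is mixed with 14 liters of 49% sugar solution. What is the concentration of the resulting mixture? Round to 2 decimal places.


Solute in mixture 1 = 35% of 6 L = 6*35/100 = 21/10 L
Solute in mixture 2 = 49% of 14 L = 14*49/100 = 343/50 L
Total solute = 21/10 + 343/50 = 224/25 L
Total volume = 6 + 14 = 20 L
Final concentration = 224/25/20 * 100 = 44.80%

44.80


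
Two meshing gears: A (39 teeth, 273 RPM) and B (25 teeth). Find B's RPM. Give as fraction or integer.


Gear ratio: teeth_A * RPM_A = teeth_B * RPM_B
39 * 273 = 25 * RPM_B
10647 = 25 * RPM_B
RPM_B = 10647 / 25
RPM_B = 10647/25

10647/25


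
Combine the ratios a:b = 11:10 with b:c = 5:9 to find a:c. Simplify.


Given a:b = 11:10 and b:c = 5:9
Make b consistent. Multiply first ratio by 5: a:b = 55:50
Multiply second ratio by 10: b:c = 50:90
Now b = 50 in both, so a:b:c = 55:50:90
Therefore a:c = 55:90
Simplify by GCD: a:c = 11:18

11:18


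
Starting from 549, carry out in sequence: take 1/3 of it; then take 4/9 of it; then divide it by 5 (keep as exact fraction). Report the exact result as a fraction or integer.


Start with 549.
Step 1: Take 1/3: 549 * 1/3 = 183
Step 2: Take 4/9: 183 * 4/9 = 244/3
Step 3: Divide by 5: 244/3 / 5 = 244/15
Final result = 244/15

244/15


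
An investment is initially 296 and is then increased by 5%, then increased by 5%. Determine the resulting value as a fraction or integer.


Start: 296
Step 1: increase by 5% => multiply by 105/100
  296 * 105/100 = 1554/5
Step 2: increase by 5% => multiply by 105/100
  1554/5 * 105/100 = 16317/50
Final value = 16317/50

16317/50


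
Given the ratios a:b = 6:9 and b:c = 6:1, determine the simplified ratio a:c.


Given a:b = 6:9 and b:c = 6:1
Make b consistent. Multiply first ratio by 6: a:b = 36:54
Multiply second ratio by 9: b:c = 54:9
Now b = 54 in both, so a:b:c = 36:54:9
Therefore a:c = 36:9
Simplify by GCD: a:c = 4:1

4:1


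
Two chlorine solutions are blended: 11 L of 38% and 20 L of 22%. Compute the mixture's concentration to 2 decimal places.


Solute in mixture 1 = 38% of 11 L = 11*38/100 = 209/50 L
Solute in mixture 2 = 22% of 20 L = 20*22/100 = 22/5 L
Total solute = 209/50 + 22/5 = 429/50 L
Total volume = 11 + 20 = 31 L
Final concentration = 429/50/31 * 100 = 27.68%

27.68


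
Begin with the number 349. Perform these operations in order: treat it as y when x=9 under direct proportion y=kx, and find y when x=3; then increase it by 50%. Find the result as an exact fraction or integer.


Start with 349.
Step 1: Direct prop: k = (349)/9; new y = k*3 = 349*3/9 = 349/3
Step 2: Increase by 50%: 349/3 * 150/100 = 349/2
Final result = 349/2

349/2


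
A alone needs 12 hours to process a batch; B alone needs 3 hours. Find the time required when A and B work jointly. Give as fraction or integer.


Rate of A = 1/12 job per hour
Rate of B = 1/3 job per hour
Combined rate = 1/12 + 1/3
Find common denominator: (3 + 12)/(12*3) = 15/36
Combined rate = 5/12 job per hour
Time together = 1 / (5/12) = 12/5 hours

12/5


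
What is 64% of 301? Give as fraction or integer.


Compute 64% of 301
Convert percentage: 64% = 64/100
Multiply: 301 * 64/100
= 19264/100
= 4816/25

4816/25


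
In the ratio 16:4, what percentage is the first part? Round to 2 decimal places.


Total parts = 16 + 4 = 20
First part fraction = 16/20
Percentage = (16/20) * 100
= 0.8 * 100
= 80.00%

80.00


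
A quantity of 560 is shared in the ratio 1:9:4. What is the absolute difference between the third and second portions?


Total parts = 1 + 9 + 4 = 14
Value per part = 560 / 14 = 40
Shares: 1*40=40, 9*40=360, 4*40=160
Third share = 160, second share = 360
Difference = |160 - 360| = 200

200


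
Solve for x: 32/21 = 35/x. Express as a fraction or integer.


Setting up: 32/21 = 35/x
Cross multiply: 32 * x = 21 * 35
32x = 735
x = 735/32
x = 735/32

735/32


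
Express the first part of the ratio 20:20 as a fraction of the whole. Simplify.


Total parts = 20 + 20 = 40
First part fraction = 20/40
Simplify: 20/40 = 1/2

1/2


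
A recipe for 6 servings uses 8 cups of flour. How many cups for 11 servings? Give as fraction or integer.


Original: 8 cups for 6 servings
Target servings = 11
Scaling factor = 11/6
New amount = 8 * 11/6
= 88/6
= 44/3 cups

44/3


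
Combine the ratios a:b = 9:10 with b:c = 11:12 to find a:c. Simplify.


Given a:b = 9:10 and b:c = 11:12
Make b consistent. Multiply first ratio by 11: a:b = 99:110
Multiply second ratio by 10: b:c = 110:120
Now b = 110 in both, so a:b:c = 99:110:120
Therefore a:c = 99:120
Simplify by GCD: a:c = 33:40

33:40


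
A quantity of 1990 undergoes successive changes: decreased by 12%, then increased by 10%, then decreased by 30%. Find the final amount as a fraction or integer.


Start: 1990
Step 1: decrease by 12% => multiply by 88/100
  1990 * 88/100 = 8756/5
Step 2: increase by 10% => multiply by 110/100
  8756/5 * 110/100 = 48158/25
Step 3: decrease by 30% => multiply by 70/100
  48158/25 * 70/100 = 168553/125
Final value = 168553/125

168553/125


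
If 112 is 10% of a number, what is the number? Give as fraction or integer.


Given: 112 is 10% of the whole
Set up: 112 = 10/100 * whole
whole = 112 * 100 / 10
whole = 11200 / 10
whole = 1120

1120
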